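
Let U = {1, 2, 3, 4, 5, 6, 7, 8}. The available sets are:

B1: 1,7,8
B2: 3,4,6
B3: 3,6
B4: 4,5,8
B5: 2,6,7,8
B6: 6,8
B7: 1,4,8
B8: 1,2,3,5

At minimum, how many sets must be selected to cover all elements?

B1, B2, B8 together cover {1, 2, 3, 4, 5, 6, 7, 8} — every element.
No 2 of the 8 sets cover everything (all 28 pairs fall short), so 3 is minimum.

3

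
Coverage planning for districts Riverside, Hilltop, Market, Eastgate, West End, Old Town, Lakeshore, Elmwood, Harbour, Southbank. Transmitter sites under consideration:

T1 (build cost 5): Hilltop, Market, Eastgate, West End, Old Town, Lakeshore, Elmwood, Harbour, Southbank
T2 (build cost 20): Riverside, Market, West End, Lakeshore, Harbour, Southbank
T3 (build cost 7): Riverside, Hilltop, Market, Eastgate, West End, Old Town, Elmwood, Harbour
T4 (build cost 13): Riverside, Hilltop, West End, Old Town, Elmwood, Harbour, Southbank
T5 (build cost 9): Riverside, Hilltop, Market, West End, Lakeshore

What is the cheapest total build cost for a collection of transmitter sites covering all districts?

T1, T3 cover every district at build cost 5 + 7 = 12.
Any cover uses at least 2 transmitter sites; among all covering selections none totals below 12.

12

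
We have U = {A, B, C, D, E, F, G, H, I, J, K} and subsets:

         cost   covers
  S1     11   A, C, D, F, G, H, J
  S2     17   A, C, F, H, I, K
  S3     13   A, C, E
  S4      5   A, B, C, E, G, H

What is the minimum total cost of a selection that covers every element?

33

S1, S2, S4 cover every element at cost 11 + 17 + 5 = 33.
Any cover uses at least 3 sets; among all covering selections none totals below 33.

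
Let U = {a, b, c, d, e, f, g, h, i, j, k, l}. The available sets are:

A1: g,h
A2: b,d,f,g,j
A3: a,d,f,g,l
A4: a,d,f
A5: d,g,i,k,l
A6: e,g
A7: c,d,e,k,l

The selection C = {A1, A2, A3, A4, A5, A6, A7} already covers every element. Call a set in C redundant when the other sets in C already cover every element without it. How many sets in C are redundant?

Drop A1: h uncovered — not redundant.
Drop A2: b, j uncovered — not redundant.
Drop A3: the rest still cover every element — redundant.
Drop A4: the rest still cover every element — redundant.
Drop A5: i uncovered — not redundant.
Drop A6: the rest still cover every element — redundant.
Drop A7: c uncovered — not redundant.
3 redundant: A3, A4, A6.

3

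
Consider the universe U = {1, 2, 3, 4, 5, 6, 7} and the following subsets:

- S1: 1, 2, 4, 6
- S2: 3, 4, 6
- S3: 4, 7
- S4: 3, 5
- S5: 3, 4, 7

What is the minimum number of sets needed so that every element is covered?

3

S1, S3, S4 together cover {1, 2, 3, 4, 5, 6, 7} — every element.
No 2 of the 5 sets cover everything (all 10 pairs fall short), so 3 is minimum.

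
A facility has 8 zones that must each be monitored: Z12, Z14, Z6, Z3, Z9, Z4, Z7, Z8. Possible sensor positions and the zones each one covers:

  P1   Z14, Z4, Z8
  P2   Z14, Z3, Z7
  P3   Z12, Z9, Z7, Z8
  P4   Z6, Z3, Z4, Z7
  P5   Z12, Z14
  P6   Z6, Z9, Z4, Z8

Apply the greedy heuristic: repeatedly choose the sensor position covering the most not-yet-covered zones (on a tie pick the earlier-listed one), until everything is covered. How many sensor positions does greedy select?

3

Pick 1: P3 covers 4 new zones (Z12, Z9, Z7, Z8).
Pick 2: P4 covers 3 new zones (Z6, Z3, Z4).
Pick 3: P1 covers 1 new zones (Z14).
Greedy uses 3 sensor positions.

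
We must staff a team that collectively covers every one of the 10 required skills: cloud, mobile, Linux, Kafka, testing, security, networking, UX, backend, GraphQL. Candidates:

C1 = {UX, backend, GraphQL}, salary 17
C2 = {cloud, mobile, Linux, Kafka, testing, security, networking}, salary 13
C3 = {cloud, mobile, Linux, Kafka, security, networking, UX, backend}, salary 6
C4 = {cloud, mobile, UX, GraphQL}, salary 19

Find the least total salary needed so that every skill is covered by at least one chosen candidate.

C1, C2 cover every skill at salary 17 + 13 = 30.
Any cover uses at least 2 candidates; among all covering selections none totals below 30.
Greedy by coverage-per-salary would pick C3, C2, C1 for 36 — worse than the optimum 30.

30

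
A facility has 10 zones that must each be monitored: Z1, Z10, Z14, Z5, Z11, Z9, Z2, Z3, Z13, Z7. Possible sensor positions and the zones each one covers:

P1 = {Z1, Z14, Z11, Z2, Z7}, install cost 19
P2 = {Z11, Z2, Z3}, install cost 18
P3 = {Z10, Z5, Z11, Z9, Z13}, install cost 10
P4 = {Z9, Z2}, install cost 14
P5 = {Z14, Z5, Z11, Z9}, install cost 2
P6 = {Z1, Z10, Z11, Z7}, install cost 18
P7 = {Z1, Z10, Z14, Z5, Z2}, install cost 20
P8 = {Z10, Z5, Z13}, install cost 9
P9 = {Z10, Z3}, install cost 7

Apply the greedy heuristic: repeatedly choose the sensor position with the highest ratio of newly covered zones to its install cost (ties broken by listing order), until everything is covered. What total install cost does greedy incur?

37

Pick 1: P5 adds 4 new (Z14, Z5, Z11, Z9) at install cost 2 (ratio 4/2).
Pick 2: P9 adds 2 new (Z10, Z3) at install cost 7 (ratio 2/7).
Pick 3: P1 adds 3 new (Z1, Z2, Z7) at install cost 19 (ratio 3/19).
Pick 4: P8 adds 1 new (Z13) at install cost 9 (ratio 1/9).
Greedy total install cost: 2 + 7 + 19 + 9 = 37. (The true optimum is 36, so greedy overshoots here.)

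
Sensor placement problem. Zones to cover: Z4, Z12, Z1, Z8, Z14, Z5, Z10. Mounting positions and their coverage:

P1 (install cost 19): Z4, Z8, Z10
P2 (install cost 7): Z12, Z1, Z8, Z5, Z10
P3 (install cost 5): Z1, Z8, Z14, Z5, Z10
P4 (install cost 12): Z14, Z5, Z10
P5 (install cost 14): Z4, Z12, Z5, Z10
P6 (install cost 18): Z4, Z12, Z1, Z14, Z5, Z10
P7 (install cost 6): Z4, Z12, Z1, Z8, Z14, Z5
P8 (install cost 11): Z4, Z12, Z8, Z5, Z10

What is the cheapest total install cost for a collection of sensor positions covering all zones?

P3, P7 cover every zone at install cost 5 + 6 = 11.
Any cover uses at least 2 sensor positions; among all covering selections none totals below 11.

11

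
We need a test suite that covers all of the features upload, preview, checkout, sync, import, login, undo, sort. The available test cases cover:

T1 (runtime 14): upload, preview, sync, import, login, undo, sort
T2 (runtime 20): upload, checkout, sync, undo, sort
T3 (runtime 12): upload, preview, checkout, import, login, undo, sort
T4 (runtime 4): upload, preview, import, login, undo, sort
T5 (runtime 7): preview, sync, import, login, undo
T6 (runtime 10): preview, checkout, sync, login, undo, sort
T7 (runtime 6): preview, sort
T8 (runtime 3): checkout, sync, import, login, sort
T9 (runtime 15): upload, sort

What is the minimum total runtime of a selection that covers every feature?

7

T4, T8 cover every feature at runtime 4 + 3 = 7.
Any cover uses at least 2 test cases; among all covering selections none totals below 7.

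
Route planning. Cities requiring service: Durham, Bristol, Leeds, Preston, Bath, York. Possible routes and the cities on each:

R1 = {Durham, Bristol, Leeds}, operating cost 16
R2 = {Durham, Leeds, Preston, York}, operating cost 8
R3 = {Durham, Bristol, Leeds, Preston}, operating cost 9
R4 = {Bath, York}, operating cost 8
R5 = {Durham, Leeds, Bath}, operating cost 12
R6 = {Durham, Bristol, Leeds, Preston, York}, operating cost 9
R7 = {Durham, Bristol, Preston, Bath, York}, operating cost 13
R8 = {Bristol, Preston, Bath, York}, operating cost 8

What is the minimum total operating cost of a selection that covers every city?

R2, R8 cover every city at operating cost 8 + 8 = 16.
Any cover uses at least 2 routes; among all covering selections none totals below 16.
Greedy by coverage-per-operating cost would pick R6, R4 for 17 — worse than the optimum 16.

16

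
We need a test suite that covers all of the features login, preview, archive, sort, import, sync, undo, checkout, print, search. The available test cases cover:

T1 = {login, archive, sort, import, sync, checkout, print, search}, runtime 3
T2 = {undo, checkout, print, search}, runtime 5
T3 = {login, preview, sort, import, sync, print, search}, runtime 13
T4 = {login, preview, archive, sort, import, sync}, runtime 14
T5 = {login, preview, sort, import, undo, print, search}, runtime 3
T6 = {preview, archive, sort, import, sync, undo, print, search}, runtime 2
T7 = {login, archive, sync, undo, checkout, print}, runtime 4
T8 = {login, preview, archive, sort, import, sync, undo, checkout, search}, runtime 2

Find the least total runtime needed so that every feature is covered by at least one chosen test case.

4

T6, T8 cover every feature at runtime 2 + 2 = 4.
Any cover uses at least 2 test cases; among all covering selections none totals below 4.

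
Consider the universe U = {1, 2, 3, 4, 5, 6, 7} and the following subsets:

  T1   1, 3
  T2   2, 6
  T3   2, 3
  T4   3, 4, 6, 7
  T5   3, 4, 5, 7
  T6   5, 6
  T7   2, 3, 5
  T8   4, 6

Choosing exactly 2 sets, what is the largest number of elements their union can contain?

Choosing T2, T5 covers {2, 3, 4, 5, 6, 7} — 6 elements.
No choice of 2 sets does better; here 1 is left uncovered.

6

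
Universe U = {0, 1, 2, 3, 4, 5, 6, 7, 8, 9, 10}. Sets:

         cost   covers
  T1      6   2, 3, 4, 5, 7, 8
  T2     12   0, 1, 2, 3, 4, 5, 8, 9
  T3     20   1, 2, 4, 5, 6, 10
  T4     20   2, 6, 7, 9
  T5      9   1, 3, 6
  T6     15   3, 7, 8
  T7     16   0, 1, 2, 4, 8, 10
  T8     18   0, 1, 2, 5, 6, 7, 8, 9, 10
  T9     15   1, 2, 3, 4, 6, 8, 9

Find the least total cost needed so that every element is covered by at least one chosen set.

24

T1, T8 cover every element at cost 6 + 18 = 24.
Any cover uses at least 2 sets; among all covering selections none totals below 24.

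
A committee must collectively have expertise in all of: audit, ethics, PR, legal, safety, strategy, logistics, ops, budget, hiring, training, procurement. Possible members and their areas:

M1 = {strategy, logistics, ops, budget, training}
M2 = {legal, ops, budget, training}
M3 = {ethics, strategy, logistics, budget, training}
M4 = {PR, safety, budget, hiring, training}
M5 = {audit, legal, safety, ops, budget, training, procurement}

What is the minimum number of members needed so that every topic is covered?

M3, M4, M5 together cover {audit, ethics, PR, legal, safety, strategy, logistics, ops, budget, hiring, training, procurement} — every topic.
No 2 of the 5 members cover everything (all 10 pairs fall short), so 3 is minimum.

3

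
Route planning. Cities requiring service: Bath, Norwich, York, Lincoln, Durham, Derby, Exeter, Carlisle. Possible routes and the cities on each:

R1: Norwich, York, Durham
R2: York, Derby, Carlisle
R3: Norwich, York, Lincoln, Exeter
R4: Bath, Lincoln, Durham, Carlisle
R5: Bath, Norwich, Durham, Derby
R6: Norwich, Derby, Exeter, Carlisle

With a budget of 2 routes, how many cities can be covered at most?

Choosing R3, R4 covers {Bath, Norwich, York, Lincoln, Durham, Exeter, Carlisle} — 7 cities.
No choice of 2 routes does better; here Derby is left uncovered.

7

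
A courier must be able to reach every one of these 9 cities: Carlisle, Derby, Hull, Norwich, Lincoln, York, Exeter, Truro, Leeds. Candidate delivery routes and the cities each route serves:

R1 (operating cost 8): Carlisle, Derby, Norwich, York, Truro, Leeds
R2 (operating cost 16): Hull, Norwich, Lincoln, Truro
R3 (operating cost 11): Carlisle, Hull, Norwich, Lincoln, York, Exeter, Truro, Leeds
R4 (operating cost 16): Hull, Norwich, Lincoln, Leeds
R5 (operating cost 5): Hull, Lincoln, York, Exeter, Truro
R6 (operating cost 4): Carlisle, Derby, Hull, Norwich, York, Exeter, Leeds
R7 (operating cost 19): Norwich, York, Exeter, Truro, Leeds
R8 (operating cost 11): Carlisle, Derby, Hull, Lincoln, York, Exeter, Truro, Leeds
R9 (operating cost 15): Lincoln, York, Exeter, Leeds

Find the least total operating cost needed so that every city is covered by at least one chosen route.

9

R5, R6 cover every city at operating cost 5 + 4 = 9.
Any cover uses at least 2 routes; among all covering selections none totals below 9.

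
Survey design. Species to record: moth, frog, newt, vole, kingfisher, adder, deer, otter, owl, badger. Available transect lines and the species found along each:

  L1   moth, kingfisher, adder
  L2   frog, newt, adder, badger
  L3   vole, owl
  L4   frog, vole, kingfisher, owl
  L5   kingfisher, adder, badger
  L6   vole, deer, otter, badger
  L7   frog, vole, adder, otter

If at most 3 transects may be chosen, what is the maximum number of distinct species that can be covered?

9

Choosing L1, L2, L6 covers {moth, frog, newt, vole, kingfisher, adder, deer, otter, badger} — 9 species.
No choice of 3 transects does better; here owl is left uncovered.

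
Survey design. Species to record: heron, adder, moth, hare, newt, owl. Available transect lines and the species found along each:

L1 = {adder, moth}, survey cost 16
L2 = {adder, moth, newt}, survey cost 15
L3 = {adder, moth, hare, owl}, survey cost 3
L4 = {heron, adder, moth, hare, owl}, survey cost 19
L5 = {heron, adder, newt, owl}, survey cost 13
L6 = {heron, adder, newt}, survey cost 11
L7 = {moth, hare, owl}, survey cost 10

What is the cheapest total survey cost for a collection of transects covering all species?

14

L3, L6 cover every species at survey cost 3 + 11 = 14.
Any cover uses at least 2 transects; among all covering selections none totals below 14.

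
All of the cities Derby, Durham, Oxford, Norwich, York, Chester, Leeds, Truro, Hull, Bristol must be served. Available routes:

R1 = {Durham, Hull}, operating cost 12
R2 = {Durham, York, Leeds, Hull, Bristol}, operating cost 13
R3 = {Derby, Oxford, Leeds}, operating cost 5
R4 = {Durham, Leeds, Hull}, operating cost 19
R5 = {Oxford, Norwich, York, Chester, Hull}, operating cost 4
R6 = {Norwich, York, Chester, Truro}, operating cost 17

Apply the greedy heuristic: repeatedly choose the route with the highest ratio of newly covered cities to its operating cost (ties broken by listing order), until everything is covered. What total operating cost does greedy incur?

39

Pick 1: R5 adds 5 new (Oxford, Norwich, York, Chester, Hull) at operating cost 4 (ratio 5/4).
Pick 2: R3 adds 2 new (Derby, Leeds) at operating cost 5 (ratio 2/5).
Pick 3: R2 adds 2 new (Durham, Bristol) at operating cost 13 (ratio 2/13).
Pick 4: R6 adds 1 new (Truro) at operating cost 17 (ratio 1/17).
Greedy total operating cost: 4 + 5 + 13 + 17 = 39. (The true optimum is 35, so greedy overshoots here.)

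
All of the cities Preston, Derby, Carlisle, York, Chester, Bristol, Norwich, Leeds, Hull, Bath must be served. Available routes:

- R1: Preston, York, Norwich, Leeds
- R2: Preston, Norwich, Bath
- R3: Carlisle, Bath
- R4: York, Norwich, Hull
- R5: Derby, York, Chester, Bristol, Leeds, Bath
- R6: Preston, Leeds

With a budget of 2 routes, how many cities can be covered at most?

8

Choosing R1, R5 covers {Preston, Derby, York, Chester, Bristol, Norwich, Leeds, Bath} — 8 cities.
No choice of 2 routes does better; here Carlisle, Hull are left uncovered.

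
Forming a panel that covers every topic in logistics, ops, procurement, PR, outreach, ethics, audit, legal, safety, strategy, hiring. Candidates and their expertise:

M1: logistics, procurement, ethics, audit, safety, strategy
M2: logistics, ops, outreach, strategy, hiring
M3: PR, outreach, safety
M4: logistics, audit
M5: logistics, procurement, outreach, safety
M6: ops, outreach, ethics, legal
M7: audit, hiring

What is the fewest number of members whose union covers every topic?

4

M1, M2, M3, M6 together cover {logistics, ops, procurement, PR, outreach, ethics, audit, legal, safety, strategy, hiring} — every topic.
No 3 of the 7 members cover everything (all 35 triples fall short), so 4 is minimum.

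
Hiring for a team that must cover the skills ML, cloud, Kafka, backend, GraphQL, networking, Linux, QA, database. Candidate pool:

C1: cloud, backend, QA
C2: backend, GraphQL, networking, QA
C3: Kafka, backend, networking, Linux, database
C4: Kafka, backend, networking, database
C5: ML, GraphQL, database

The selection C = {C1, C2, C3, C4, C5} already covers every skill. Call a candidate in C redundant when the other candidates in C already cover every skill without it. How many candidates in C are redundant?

Drop C1: cloud uncovered — not redundant.
Drop C2: the rest still cover every skill — redundant.
Drop C3: Linux uncovered — not redundant.
Drop C4: the rest still cover every skill — redundant.
Drop C5: ML uncovered — not redundant.
2 redundant: C2, C4.

2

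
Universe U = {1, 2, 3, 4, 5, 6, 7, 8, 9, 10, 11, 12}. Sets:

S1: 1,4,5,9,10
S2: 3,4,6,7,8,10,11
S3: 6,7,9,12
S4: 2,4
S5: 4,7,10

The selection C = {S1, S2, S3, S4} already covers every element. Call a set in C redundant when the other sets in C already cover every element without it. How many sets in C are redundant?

Drop S1: 1, 5 uncovered — not redundant.
Drop S2: 3, 8, 11 uncovered — not redundant.
Drop S3: 12 uncovered — not redundant.
Drop S4: 2 uncovered — not redundant.
None of the sets in C is redundant.

0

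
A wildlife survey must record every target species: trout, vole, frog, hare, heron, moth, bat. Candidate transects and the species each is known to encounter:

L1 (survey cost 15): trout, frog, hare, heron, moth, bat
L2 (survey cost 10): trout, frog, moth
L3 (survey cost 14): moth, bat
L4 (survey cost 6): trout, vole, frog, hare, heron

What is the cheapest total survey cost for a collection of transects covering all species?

20

L3, L4 cover every species at survey cost 14 + 6 = 20.
Any cover uses at least 2 transects; among all covering selections none totals below 20.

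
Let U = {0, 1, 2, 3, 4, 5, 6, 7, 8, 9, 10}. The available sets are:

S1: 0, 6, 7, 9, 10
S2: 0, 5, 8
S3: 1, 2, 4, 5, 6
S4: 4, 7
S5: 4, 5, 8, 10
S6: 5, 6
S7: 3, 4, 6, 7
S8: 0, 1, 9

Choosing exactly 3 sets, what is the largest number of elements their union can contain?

10

Choosing S1, S2, S3 covers {0, 1, 2, 4, 5, 6, 7, 8, 9, 10} — 10 elements.
No choice of 3 sets does better; here 3 is left uncovered.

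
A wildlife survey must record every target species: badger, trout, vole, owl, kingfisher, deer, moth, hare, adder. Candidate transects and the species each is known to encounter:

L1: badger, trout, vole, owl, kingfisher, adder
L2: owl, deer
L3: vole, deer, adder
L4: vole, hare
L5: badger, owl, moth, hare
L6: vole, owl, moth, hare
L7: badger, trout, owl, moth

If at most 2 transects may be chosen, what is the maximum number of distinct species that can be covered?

Choosing L1, L5 covers {badger, trout, vole, owl, kingfisher, moth, hare, adder} — 8 species.
No choice of 2 transects does better; here deer is left uncovered.

8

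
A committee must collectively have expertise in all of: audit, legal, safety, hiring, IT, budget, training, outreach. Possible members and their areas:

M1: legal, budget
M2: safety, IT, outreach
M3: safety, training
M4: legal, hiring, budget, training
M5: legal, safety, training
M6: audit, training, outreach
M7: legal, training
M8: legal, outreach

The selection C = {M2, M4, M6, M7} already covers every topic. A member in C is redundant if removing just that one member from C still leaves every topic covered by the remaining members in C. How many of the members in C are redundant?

Drop M2: safety, IT uncovered — not redundant.
Drop M4: hiring, budget uncovered — not redundant.
Drop M6: audit uncovered — not redundant.
Drop M7: the rest still cover every topic — redundant.
1 redundant: M7.

1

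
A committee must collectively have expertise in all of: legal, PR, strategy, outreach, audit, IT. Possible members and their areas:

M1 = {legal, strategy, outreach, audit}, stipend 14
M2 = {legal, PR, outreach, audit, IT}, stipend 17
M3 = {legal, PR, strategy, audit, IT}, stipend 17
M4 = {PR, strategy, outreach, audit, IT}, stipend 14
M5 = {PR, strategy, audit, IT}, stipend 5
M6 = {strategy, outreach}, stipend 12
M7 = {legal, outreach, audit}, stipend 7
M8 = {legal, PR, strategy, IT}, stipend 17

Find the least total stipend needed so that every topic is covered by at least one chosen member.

M5, M7 cover every topic at stipend 5 + 7 = 12.
Any cover uses at least 2 members; among all covering selections none totals below 12.

12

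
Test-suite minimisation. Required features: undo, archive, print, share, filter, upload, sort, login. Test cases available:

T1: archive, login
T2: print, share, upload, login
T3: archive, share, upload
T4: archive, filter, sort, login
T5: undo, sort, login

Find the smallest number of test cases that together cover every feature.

T2, T4, T5 together cover {undo, archive, print, share, filter, upload, sort, login} — every feature.
No 2 of the 5 test cases cover everything (all 10 pairs fall short), so 3 is minimum.

3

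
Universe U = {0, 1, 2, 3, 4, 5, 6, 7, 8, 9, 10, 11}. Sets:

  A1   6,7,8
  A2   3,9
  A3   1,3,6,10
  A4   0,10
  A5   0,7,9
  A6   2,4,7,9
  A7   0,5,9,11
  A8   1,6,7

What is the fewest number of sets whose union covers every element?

4

A1, A3, A6, A7 together cover {0, 1, 2, 3, 4, 5, 6, 7, 8, 9, 10, 11} — every element.
No 3 of the 8 sets cover everything (all 56 triples fall short), so 4 is minimum.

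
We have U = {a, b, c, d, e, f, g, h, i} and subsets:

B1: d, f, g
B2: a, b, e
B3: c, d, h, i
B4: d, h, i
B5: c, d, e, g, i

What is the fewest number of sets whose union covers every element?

B1, B2, B3 together cover {a, b, c, d, e, f, g, h, i} — every element.
No 2 of the 5 sets cover everything (all 10 pairs fall short), so 3 is minimum.
Greedy (largest uncovered first) would take B5, B2, B1, B3 — 4 sets — but 3 suffice.

3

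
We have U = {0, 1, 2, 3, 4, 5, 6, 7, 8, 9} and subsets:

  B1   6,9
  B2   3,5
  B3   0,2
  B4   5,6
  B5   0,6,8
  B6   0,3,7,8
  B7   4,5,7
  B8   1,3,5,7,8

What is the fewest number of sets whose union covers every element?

4

B1, B3, B7, B8 together cover {0, 1, 2, 3, 4, 5, 6, 7, 8, 9} — every element.
No 3 of the 8 sets cover everything (all 56 triples fall short), so 4 is minimum.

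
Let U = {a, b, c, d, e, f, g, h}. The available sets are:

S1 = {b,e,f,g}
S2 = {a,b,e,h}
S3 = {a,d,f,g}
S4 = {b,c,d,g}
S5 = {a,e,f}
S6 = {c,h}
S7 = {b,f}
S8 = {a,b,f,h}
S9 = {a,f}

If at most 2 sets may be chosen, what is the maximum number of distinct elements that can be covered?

Choosing S2, S3 covers {a, b, d, e, f, g, h} — 7 elements.
No choice of 2 sets does better; here c is left uncovered.

7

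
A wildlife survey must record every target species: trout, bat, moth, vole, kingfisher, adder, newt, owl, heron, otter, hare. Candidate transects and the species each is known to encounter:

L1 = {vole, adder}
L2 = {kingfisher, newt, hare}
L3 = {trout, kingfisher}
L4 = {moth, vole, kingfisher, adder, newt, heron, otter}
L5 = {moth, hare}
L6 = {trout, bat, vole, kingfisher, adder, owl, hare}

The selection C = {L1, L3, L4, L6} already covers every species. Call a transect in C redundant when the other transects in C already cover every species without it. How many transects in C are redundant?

Drop L1: the rest still cover every species — redundant.
Drop L3: the rest still cover every species — redundant.
Drop L4: moth, newt, heron, otter uncovered — not redundant.
Drop L6: bat, owl, hare uncovered — not redundant.
2 redundant: L1, L3.

2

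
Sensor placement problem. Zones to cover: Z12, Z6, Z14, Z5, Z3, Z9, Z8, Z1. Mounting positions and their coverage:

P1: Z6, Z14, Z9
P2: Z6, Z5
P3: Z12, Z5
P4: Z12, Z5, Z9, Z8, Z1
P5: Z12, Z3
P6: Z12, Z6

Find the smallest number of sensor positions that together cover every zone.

P1, P4, P5 together cover {Z12, Z6, Z14, Z5, Z3, Z9, Z8, Z1} — every zone.
No 2 of the 6 sensor positions cover everything (all 15 pairs fall short), so 3 is minimum.

3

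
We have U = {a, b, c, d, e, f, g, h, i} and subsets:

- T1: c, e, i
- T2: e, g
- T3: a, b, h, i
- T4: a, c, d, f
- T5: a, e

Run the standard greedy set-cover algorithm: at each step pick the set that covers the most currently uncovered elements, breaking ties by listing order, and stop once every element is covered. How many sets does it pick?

3

Pick 1: T3 covers 4 new elements (a, b, h, i).
Pick 2: T4 covers 3 new elements (c, d, f).
Pick 3: T2 covers 2 new elements (e, g).
Greedy uses 3 sets.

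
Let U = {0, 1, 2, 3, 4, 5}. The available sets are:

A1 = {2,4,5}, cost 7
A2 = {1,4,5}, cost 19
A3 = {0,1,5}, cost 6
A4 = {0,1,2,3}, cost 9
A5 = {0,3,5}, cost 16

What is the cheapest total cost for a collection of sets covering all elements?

16

A1, A4 cover every element at cost 7 + 9 = 16.
Any cover uses at least 2 sets; among all covering selections none totals below 16.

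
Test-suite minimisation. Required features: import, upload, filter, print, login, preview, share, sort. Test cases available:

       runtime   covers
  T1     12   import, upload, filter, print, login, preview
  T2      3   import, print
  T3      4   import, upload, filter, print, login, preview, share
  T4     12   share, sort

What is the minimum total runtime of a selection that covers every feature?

T3, T4 cover every feature at runtime 4 + 12 = 16.
Any cover uses at least 2 test cases; among all covering selections none totals below 16.

16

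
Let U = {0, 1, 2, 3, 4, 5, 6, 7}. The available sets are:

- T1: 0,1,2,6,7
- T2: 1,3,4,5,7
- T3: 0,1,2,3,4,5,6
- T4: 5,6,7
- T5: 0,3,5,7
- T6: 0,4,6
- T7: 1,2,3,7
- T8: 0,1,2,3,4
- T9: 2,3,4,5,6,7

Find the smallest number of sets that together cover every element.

2

T1, T2 together cover {0, 1, 2, 3, 4, 5, 6, 7} — every element.
No single set contains all 8 elements, so 2 is optimal.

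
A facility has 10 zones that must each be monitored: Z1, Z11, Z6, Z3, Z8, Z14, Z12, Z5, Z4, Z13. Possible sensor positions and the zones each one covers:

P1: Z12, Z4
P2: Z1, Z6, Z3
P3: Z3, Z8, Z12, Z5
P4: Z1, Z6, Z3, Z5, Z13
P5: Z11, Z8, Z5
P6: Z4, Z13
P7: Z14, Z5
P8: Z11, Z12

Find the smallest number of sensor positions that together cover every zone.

P1, P4, P5, P7 together cover {Z1, Z11, Z6, Z3, Z8, Z14, Z12, Z5, Z4, Z13} — every zone.
No 3 of the 8 sensor positions cover everything (all 56 triples fall short), so 4 is minimum.

4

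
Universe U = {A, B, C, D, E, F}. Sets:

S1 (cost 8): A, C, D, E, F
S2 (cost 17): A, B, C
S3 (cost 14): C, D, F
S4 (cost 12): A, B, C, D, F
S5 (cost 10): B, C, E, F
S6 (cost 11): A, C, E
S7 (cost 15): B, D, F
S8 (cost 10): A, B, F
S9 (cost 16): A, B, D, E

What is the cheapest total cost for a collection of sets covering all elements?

S1, S5 cover every element at cost 8 + 10 = 18.
Any cover uses at least 2 sets; among all covering selections none totals below 18.

18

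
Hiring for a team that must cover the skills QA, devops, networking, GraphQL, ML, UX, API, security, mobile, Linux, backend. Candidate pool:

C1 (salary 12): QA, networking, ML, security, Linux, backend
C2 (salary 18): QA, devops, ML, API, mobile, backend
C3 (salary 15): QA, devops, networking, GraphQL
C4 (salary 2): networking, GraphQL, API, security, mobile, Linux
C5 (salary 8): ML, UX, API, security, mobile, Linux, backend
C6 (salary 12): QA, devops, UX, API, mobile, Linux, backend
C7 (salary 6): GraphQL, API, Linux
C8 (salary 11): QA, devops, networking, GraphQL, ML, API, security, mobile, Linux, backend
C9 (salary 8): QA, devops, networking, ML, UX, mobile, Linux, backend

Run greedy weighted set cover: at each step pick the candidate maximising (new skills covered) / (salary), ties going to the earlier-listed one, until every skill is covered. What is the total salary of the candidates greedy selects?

Pick 1: C4 adds 6 new (networking, GraphQL, API, security, mobile, Linux) at salary 2 (ratio 6/2).
Pick 2: C9 adds 5 new (QA, devops, ML, UX, backend) at salary 8 (ratio 5/8).
Greedy total salary: 2 + 8 = 10.

10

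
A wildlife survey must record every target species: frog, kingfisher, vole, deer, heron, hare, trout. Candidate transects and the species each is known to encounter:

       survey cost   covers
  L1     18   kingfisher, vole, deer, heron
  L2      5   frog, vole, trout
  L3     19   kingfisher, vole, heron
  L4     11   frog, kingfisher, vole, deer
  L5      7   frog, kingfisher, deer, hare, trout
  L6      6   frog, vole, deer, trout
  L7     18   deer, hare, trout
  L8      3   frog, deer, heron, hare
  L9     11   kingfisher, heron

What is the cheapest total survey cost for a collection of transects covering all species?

15

L2, L5, L8 cover every species at survey cost 5 + 7 + 3 = 15.
Any cover uses at least 2 transects; among all covering selections none totals below 15.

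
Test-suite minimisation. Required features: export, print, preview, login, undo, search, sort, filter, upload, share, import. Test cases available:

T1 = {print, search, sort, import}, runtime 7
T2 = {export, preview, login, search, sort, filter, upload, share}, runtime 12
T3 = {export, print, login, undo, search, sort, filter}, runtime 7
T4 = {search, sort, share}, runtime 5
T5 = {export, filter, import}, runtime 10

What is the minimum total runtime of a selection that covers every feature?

26

T1, T2, T3 cover every feature at runtime 7 + 12 + 7 = 26.
Any cover uses at least 3 test cases; among all covering selections none totals below 26.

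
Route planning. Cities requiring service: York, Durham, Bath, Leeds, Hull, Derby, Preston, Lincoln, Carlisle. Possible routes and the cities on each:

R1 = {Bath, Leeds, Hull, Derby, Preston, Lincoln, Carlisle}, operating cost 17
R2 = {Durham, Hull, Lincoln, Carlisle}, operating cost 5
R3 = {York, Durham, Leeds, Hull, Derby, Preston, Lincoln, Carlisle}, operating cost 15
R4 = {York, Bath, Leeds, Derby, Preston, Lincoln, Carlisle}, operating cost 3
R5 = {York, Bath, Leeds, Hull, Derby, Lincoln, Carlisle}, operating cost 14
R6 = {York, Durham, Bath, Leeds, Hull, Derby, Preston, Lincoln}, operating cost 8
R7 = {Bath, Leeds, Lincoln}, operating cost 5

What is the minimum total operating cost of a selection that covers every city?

R2, R4 cover every city at operating cost 5 + 3 = 8.
Any cover uses at least 2 routes; among all covering selections none totals below 8.

8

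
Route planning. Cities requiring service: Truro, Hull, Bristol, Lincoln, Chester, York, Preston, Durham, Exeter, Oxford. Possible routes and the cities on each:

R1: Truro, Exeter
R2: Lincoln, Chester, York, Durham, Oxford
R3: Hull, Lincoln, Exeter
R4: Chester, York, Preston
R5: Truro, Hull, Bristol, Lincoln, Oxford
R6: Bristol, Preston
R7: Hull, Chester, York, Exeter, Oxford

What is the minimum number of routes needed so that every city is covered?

R1, R2, R3, R6 together cover {Truro, Hull, Bristol, Lincoln, Chester, York, Preston, Durham, Exeter, Oxford} — every city.
No 3 of the 7 routes cover everything (all 35 triples fall short), so 4 is minimum.

4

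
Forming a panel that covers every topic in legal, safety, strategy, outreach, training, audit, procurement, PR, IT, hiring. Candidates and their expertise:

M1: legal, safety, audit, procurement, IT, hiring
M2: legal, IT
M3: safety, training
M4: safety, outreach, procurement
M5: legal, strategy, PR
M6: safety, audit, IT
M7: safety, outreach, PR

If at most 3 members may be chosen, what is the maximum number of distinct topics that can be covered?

9

Choosing M1, M3, M5 covers {legal, safety, strategy, training, audit, procurement, PR, IT, hiring} — 9 topics.
No choice of 3 members does better; here outreach is left uncovered.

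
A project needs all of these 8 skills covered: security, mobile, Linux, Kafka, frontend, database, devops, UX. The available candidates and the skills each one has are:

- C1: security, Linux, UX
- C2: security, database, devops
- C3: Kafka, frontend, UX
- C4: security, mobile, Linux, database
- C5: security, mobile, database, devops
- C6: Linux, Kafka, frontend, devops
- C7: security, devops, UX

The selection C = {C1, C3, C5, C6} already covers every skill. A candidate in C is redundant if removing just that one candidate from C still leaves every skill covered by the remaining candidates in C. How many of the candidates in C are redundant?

Drop C1: the rest still cover every skill — redundant.
Drop C3: the rest still cover every skill — redundant.
Drop C5: mobile, database uncovered — not redundant.
Drop C6: the rest still cover every skill — redundant.
3 redundant: C1, C3, C6.

3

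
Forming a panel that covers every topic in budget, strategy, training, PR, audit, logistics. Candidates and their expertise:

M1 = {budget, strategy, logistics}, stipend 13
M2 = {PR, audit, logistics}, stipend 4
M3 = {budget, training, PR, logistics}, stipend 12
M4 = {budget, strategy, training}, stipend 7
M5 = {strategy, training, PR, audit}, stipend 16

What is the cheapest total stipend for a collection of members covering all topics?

11

M2, M4 cover every topic at stipend 4 + 7 = 11.
Any cover uses at least 2 members; among all covering selections none totals below 11.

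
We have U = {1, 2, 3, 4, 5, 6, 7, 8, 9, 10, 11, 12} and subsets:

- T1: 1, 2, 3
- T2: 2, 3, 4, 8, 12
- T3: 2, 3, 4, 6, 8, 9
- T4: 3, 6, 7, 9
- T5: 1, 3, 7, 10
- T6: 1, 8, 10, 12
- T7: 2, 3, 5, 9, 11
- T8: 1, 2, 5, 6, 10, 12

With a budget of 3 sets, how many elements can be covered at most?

Choosing T2, T4, T8 covers {1, 2, 3, 4, 5, 6, 7, 8, 9, 10, 12} — 11 elements.
No choice of 3 sets does better; here 11 is left uncovered.

11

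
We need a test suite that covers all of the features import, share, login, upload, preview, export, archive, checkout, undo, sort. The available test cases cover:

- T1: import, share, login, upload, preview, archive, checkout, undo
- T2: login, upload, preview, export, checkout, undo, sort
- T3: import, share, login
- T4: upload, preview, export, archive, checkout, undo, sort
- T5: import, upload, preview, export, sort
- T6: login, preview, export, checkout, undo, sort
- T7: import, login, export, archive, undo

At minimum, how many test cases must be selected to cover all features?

T1, T2 together cover {import, share, login, upload, preview, export, archive, checkout, undo, sort} — every feature.
No single test case contains all 10 features, so 2 is optimal.

2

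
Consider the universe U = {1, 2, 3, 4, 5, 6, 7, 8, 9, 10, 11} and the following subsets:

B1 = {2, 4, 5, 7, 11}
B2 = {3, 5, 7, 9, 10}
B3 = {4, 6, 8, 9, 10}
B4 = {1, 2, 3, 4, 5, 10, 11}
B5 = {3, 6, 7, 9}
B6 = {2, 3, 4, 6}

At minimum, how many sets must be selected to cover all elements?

B1, B3, B4 together cover {1, 2, 3, 4, 5, 6, 7, 8, 9, 10, 11} — every element.
No 2 of the 6 sets cover everything (all 15 pairs fall short), so 3 is minimum.

3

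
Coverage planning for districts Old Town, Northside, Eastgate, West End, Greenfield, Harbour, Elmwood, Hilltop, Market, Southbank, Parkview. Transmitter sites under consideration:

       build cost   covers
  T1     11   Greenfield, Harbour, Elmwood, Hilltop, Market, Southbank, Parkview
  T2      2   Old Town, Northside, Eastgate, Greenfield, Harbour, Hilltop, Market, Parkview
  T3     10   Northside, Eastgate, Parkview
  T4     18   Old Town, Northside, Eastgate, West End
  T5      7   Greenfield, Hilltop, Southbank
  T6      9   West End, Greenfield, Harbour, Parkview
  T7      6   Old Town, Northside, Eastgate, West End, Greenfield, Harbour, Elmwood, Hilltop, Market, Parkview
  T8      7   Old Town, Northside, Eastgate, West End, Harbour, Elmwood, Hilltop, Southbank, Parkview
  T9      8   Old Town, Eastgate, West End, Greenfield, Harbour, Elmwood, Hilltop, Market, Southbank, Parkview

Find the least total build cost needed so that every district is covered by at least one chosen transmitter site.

T2, T8 cover every district at build cost 2 + 7 = 9.
Any cover uses at least 2 transmitter sites; among all covering selections none totals below 9.

9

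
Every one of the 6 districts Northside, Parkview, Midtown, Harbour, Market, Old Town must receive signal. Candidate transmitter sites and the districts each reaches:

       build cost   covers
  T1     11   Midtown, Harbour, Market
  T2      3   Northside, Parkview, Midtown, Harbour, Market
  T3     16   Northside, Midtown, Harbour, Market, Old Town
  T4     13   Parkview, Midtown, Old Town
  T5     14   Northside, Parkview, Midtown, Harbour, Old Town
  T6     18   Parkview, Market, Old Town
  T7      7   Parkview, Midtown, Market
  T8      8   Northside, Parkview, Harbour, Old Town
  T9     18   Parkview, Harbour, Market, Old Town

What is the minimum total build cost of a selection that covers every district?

T2, T8 cover every district at build cost 3 + 8 = 11.
Any cover uses at least 2 transmitter sites; among all covering selections none totals below 11.

11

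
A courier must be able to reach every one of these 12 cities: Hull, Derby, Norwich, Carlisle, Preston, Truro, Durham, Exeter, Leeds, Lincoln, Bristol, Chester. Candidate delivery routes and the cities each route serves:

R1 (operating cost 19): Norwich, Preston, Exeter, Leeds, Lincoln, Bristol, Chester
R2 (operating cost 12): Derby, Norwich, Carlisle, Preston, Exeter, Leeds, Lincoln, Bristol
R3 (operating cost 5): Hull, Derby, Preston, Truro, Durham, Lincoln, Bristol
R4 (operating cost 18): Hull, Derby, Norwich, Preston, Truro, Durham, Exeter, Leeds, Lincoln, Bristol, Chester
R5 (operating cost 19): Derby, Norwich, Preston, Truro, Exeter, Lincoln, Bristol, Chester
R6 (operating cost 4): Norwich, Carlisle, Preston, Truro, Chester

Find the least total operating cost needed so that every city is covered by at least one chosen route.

R2, R3, R6 cover every city at operating cost 12 + 5 + 4 = 21.
Any cover uses at least 2 routes; among all covering selections none totals below 21.

21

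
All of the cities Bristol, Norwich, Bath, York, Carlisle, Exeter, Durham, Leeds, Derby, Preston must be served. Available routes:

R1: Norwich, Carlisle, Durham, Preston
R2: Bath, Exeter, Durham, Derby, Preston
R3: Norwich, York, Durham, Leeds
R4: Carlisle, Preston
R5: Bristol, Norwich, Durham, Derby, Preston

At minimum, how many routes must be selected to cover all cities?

R1, R2, R3, R5 together cover {Bristol, Norwich, Bath, York, Carlisle, Exeter, Durham, Leeds, Derby, Preston} — every city.
No 3 of the 5 routes cover everything (all 10 triples fall short), so 4 is minimum.

4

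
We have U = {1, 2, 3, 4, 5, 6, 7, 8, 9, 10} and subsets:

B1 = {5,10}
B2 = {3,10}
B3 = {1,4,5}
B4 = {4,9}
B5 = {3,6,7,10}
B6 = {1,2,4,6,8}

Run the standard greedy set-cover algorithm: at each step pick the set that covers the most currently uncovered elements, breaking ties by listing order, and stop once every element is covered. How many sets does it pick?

Pick 1: B6 covers 5 new elements (1, 2, 4, 6, 8).
Pick 2: B5 covers 3 new elements (3, 7, 10).
Pick 3: B1 covers 1 new elements (5).
Pick 4: B4 covers 1 new elements (9).
Greedy uses 4 sets.

4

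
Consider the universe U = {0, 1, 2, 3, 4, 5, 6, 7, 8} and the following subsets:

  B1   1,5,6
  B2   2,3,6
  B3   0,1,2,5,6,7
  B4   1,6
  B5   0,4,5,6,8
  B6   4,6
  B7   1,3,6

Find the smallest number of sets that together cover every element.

3

B2, B3, B5 together cover {0, 1, 2, 3, 4, 5, 6, 7, 8} — every element.
No 2 of the 7 sets cover everything (all 21 pairs fall short), so 3 is minimum.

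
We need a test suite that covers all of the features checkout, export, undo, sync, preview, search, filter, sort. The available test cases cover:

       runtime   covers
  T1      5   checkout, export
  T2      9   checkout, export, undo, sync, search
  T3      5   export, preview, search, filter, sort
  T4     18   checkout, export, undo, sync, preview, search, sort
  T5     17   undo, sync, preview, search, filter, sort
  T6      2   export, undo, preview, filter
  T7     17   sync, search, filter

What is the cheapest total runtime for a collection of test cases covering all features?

14

T2, T3 cover every feature at runtime 9 + 5 = 14.
Any cover uses at least 2 test cases; among all covering selections none totals below 14.
Greedy by coverage-per-runtime would pick T6, T3, T2 for 16 — worse than the optimum 14.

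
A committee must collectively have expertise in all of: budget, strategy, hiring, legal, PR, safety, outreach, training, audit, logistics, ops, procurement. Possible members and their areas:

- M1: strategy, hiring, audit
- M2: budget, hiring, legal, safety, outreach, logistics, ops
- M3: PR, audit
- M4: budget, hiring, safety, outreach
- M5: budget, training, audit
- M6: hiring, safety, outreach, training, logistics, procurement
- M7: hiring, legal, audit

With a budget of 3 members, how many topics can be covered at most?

11

Choosing M1, M2, M6 covers {budget, strategy, hiring, legal, safety, outreach, training, audit, logistics, ops, procurement} — 11 topics.
No choice of 3 members does better; here PR is left uncovered.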